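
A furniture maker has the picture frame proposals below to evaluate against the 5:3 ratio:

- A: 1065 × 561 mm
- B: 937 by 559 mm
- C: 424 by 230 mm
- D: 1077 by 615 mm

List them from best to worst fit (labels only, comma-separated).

A: 1065/561 ≈ 1.898 → |1.898 − 1.667| = 0.231
B: 937/559 ≈ 1.676 → |1.676 − 1.667| = 0.009
C: 424/230 ≈ 1.843 → |1.843 − 1.667| = 0.176
D: 1077/615 ≈ 1.751 → |1.751 − 1.667| = 0.084

B, D, C, A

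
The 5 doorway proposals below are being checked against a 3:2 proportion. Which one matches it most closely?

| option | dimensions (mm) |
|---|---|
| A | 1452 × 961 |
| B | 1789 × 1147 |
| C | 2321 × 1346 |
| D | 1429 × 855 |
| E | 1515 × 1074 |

Ratios (long/short): A ≈ 1.511; B ≈ 1.560; C ≈ 1.724; D ≈ 1.671; E ≈ 1.411.
3:2 ≈ 1.500; option A is nearest (Δ 0.011).

A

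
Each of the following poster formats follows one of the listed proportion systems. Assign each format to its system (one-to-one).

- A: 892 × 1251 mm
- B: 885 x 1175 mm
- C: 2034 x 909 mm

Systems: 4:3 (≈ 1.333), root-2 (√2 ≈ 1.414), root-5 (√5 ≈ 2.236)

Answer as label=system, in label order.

A=root-2, B=4:3, C=root-5

Ratios: A ≈ 1.402; B ≈ 1.328; C ≈ 2.238.
Targets: 4:3 ≈ 1.333; root-2 ≈ 1.414; root-5 ≈ 2.236.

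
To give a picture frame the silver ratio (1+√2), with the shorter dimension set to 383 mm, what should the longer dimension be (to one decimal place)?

924.6 mm

silver ratio ≈ 2.41421.
Longer side = 383 × 2.41421 ≈ 924.642 → 924.6 mm.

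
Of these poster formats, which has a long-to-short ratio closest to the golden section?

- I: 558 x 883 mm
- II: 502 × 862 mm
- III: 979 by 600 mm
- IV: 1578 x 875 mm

III

Ratios (long/short): I ≈ 1.582; II ≈ 1.717; III ≈ 1.632; IV ≈ 1.803.
golden ratio ≈ 1.618; option III is nearest (Δ 0.014).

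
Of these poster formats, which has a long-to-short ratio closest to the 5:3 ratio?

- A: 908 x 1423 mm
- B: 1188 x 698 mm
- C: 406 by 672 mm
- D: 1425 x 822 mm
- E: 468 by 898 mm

Ratios (long/short): A ≈ 1.567; B ≈ 1.702; C ≈ 1.655; D ≈ 1.734; E ≈ 1.919.
5:3 ≈ 1.667; option C is nearest (Δ 0.012).

C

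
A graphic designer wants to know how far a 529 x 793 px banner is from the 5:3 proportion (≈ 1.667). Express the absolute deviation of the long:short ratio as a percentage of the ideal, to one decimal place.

10.1%

Ratio = 793 / 529 ≈ 1.4991.
Ideal 5:3 ≈ 1.6667. |1.4991 − 1.6667| / 1.6667 ≈ 10.06% → 10.1%.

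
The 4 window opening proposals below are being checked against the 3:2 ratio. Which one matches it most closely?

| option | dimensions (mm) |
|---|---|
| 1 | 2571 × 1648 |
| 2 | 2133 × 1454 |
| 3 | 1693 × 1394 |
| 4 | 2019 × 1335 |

Target 3:2 ≈ 1.500.
1: 1.560 (Δ0.060)  2: 1.467 (Δ0.033)  3: 1.214 (Δ0.286)  4: 1.512 (Δ0.012)

4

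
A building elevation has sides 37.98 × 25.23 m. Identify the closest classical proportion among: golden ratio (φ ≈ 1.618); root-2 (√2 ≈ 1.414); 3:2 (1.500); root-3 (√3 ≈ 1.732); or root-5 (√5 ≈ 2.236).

3:2

37.98/25.23 ≈ 1.505. Nearest candidates are 3:2 (1.500, off by 0.005) and root-2 (1.414, off by 0.091).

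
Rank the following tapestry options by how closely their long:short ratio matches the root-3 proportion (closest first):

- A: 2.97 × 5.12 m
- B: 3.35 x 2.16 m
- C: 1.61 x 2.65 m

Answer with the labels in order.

A, C, B

Ratios: A = 5.12 / 2.97 ≈ 1.724; B = 3.35 / 2.16 ≈ 1.551; C = 2.65 / 1.61 ≈ 1.646.
|Δ from 1.732|: A 0.008; B 0.181; C 0.086.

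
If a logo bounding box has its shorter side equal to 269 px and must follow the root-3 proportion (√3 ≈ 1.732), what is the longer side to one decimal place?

root-3 ≈ 1.73205.
Longer side = 269 × 1.73205 ≈ 465.921 → 465.9 px.

465.9 px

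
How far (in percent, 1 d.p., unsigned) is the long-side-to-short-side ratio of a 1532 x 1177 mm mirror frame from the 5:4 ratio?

Ratio = 1532 / 1177 ≈ 1.3016.
Ideal 5:4 = 1.2500. |1.3016 − 1.2500| / 1.2500 ≈ 4.13% → 4.1%.

4.1%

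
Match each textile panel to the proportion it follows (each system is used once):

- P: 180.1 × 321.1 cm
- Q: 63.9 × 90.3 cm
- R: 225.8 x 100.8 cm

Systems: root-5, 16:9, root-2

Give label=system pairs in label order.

P=16:9, Q=root-2, R=root-5

Ratios: P ≈ 1.783; Q ≈ 1.413; R ≈ 2.240.
Targets: root-5 ≈ 2.236; 16:9 ≈ 1.778; root-2 ≈ 1.414.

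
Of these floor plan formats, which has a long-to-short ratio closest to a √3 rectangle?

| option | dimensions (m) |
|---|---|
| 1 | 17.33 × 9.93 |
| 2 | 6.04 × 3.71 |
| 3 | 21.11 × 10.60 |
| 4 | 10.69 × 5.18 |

Ratios (long/short): 1 ≈ 1.745; 2 ≈ 1.628; 3 ≈ 1.992; 4 ≈ 2.064.
root-3 ≈ 1.732; option 1 is nearest (Δ 0.013).

1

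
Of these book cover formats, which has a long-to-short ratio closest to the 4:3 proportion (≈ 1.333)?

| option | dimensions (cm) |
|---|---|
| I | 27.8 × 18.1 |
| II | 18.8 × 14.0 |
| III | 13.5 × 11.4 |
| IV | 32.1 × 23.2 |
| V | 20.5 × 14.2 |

II

Ratios (long/short): I ≈ 1.536; II ≈ 1.343; III ≈ 1.184; IV ≈ 1.384; V ≈ 1.444.
4:3 ≈ 1.333; option II is nearest (Δ 0.010).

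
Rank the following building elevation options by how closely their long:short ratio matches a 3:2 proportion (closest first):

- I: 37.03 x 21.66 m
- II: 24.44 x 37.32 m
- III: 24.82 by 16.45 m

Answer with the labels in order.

Ratios: I = 37.03 / 21.66 ≈ 1.710; II = 37.32 / 24.44 ≈ 1.527; III = 24.82 / 16.45 ≈ 1.509.
|Δ from 1.500|: I 0.210; II 0.027; III 0.009.

III, II, I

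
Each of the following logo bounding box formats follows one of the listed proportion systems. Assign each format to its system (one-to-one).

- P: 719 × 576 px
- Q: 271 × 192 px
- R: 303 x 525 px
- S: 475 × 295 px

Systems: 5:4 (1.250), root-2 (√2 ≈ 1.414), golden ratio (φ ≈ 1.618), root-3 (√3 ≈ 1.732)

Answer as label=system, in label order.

Ratios: P ≈ 1.248; Q ≈ 1.411; R ≈ 1.733; S ≈ 1.610.
Targets: 5:4 ≈ 1.250; root-2 ≈ 1.414; golden ratio ≈ 1.618; root-3 ≈ 1.732.

P=5:4, Q=root-2, R=root-3, S=golden ratio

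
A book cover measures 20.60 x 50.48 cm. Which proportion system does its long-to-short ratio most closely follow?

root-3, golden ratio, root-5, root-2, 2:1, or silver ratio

50.48/20.60 ≈ 2.450. Nearest candidates are silver ratio (2.414, off by 0.036) and root-5 (2.236, off by 0.214).

silver ratio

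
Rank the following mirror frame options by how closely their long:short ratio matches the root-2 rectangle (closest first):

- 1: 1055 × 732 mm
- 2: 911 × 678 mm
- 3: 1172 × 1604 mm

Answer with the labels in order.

1: 1055/732 ≈ 1.441 → |1.441 − 1.414| = 0.027
2: 911/678 ≈ 1.344 → |1.344 − 1.414| = 0.070
3: 1604/1172 ≈ 1.369 → |1.369 − 1.414| = 0.045

1, 3, 2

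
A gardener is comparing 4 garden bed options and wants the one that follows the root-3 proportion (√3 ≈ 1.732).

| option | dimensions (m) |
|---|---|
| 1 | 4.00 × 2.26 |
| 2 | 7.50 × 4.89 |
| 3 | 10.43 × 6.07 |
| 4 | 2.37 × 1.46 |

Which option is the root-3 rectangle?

Ratios (long/short): 1 ≈ 1.770; 2 ≈ 1.534; 3 ≈ 1.718; 4 ≈ 1.623.
root-3 ≈ 1.732; option 3 is nearest (Δ 0.014).

3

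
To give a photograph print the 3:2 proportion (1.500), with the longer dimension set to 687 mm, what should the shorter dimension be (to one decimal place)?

458.0 mm

3:2 = 1.50000.
Shorter side = 687 ÷ 1.50000 ≈ 458.000 → 458.0 mm.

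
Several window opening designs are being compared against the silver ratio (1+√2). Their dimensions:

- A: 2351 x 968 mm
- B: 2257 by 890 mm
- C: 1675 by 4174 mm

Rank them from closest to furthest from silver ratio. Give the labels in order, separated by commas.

A, C, B

A: 2351/968 ≈ 2.429 → |2.429 − 2.414| = 0.015
B: 2257/890 ≈ 2.536 → |2.536 − 2.414| = 0.122
C: 4174/1675 ≈ 2.492 → |2.492 − 2.414| = 0.078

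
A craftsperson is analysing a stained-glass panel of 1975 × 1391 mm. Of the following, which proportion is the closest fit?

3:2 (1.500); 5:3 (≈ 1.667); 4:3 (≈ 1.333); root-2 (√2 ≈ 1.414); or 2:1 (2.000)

root-2

Ratio = 1975 / 1391 ≈ 1.420.
Distances: 3:2 1.500 (Δ 0.080); 5:3 1.667 (Δ 0.247); 4:3 1.333 (Δ 0.087); root-2 1.414 (Δ 0.006); 2:1 2.000 (Δ 0.580).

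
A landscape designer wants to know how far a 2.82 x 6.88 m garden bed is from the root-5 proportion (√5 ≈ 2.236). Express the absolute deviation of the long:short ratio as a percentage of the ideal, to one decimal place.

9.1%

Ratio = 6.88 / 2.82 ≈ 2.4397.
Ideal root-5 ≈ 2.2361. |2.4397 − 2.2361| / 2.2361 ≈ 9.11% → 9.1%.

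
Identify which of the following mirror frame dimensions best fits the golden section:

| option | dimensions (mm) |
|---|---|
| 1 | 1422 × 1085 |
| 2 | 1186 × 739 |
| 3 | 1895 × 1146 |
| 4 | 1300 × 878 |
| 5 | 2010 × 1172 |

Target golden ratio ≈ 1.618.
1: 1.311 (Δ0.307)  2: 1.605 (Δ0.013)  3: 1.654 (Δ0.036)  4: 1.481 (Δ0.137)  5: 1.715 (Δ0.097)

2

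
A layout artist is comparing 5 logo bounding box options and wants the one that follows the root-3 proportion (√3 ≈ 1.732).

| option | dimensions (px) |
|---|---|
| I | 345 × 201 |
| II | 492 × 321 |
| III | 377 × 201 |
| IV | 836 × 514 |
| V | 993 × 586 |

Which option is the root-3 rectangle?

I

Target root-3 ≈ 1.732.
I: 1.716 (Δ0.016)  II: 1.533 (Δ0.199)  III: 1.876 (Δ0.144)  IV: 1.626 (Δ0.106)  V: 1.695 (Δ0.037)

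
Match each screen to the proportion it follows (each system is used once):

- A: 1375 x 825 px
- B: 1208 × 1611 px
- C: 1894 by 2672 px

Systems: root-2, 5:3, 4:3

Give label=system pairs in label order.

A = 1375/825 ≈ 1.667 → 5:3 (1.667)
B = 1611/1208 ≈ 1.334 → 4:3 (1.333)
C = 2672/1894 ≈ 1.411 → root-2 (1.414)

A=5:3, B=4:3, C=root-2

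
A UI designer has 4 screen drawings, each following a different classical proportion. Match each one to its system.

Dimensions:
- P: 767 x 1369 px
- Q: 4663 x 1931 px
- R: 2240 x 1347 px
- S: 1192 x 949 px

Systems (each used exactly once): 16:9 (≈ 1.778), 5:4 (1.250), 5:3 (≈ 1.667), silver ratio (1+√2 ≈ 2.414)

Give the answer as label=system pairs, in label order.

P=16:9, Q=silver ratio, R=5:3, S=5:4

Ratios: P ≈ 1.785; Q ≈ 2.415; R ≈ 1.663; S ≈ 1.256.
Targets: 16:9 ≈ 1.778; 5:4 ≈ 1.250; 5:3 ≈ 1.667; silver ratio ≈ 2.414.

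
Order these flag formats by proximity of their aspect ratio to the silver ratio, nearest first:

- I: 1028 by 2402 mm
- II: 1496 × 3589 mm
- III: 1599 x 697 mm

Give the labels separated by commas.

Ratios: I = 2402 / 1028 ≈ 2.337; II = 3589 / 1496 ≈ 2.399; III = 1599 / 697 ≈ 2.294.
|Δ from 2.414|: I 0.077; II 0.015; III 0.120.

II, I, III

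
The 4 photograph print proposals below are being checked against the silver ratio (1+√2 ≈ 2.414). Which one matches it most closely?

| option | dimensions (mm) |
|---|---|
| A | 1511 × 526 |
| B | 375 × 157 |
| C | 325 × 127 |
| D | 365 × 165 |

B

Target silver ratio ≈ 2.414.
A: 2.873 (Δ0.459)  B: 2.389 (Δ0.025)  C: 2.559 (Δ0.145)  D: 2.212 (Δ0.202)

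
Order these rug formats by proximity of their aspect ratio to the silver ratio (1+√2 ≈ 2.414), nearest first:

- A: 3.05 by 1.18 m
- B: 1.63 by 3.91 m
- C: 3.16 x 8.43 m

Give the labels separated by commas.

Ratios: A = 3.05 / 1.18 ≈ 2.585; B = 3.91 / 1.63 ≈ 2.399; C = 8.43 / 3.16 ≈ 2.668.
|Δ from 2.414|: A 0.171; B 0.015; C 0.254.

B, A, C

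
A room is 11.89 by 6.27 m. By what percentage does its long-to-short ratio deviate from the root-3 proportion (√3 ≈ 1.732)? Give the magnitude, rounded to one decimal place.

9.5%

Ratio = 11.89 / 6.27 ≈ 1.8963.
Ideal root-3 ≈ 1.7321. |1.8963 − 1.7321| / 1.7321 ≈ 9.48% → 9.5%.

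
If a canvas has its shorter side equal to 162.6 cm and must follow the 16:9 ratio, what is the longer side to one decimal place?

16:9 ≈ 1.77778.
Longer side = 162.6 × 1.77778 ≈ 289.067 → 289.1 cm.

289.1 cm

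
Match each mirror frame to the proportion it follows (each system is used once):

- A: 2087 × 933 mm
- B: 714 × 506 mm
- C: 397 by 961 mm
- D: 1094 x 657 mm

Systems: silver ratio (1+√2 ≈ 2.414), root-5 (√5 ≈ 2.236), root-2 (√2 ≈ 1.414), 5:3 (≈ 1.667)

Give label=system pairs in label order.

Ratios: A ≈ 2.237; B ≈ 1.411; C ≈ 2.421; D ≈ 1.665.
Targets: silver ratio ≈ 2.414; root-5 ≈ 2.236; root-2 ≈ 1.414; 5:3 ≈ 1.667.

A=root-5, B=root-2, C=silver ratio, D=5:3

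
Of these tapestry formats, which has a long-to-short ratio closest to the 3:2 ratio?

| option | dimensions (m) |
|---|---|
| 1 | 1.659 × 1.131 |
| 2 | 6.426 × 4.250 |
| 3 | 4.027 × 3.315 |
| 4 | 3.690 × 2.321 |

Target 3:2 ≈ 1.500.
1: 1.467 (Δ0.033)  2: 1.512 (Δ0.012)  3: 1.215 (Δ0.285)  4: 1.590 (Δ0.090)

2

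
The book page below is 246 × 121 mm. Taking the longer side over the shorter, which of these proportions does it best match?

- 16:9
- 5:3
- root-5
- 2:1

2:1

Ratio = 246 / 121 ≈ 2.033.
Distances: 16:9 1.778 (Δ 0.255); 5:3 1.667 (Δ 0.366); root-5 2.236 (Δ 0.203); 2:1 2.000 (Δ 0.033).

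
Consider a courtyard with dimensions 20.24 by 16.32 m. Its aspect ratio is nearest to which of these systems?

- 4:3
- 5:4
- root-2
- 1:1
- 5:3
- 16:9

Ratio = 20.24 / 16.32 ≈ 1.240.
Distances: 4:3 1.333 (Δ 0.093); 5:4 1.250 (Δ 0.010); root-2 1.414 (Δ 0.174); 1:1 1.000 (Δ 0.240); 5:3 1.667 (Δ 0.427); 16:9 1.778 (Δ 0.538).

5:4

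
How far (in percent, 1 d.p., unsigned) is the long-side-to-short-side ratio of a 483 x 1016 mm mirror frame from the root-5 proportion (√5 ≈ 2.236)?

Ratio = 1016 / 483 ≈ 2.1035.
Ideal root-5 ≈ 2.2361. |2.1035 − 2.2361| / 2.2361 ≈ 5.93% → 5.9%.

5.9%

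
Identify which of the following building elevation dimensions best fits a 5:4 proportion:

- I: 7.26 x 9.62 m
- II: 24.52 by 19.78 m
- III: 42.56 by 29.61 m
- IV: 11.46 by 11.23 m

II

Target 5:4 ≈ 1.250.
I: 1.325 (Δ0.075)  II: 1.240 (Δ0.010)  III: 1.437 (Δ0.187)  IV: 1.020 (Δ0.230)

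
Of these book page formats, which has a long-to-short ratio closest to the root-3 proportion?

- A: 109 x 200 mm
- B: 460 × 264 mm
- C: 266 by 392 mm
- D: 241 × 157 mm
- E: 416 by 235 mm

B

Target root-3 ≈ 1.732.
A: 1.835 (Δ0.103)  B: 1.742 (Δ0.010)  C: 1.474 (Δ0.258)  D: 1.535 (Δ0.197)  E: 1.770 (Δ0.038)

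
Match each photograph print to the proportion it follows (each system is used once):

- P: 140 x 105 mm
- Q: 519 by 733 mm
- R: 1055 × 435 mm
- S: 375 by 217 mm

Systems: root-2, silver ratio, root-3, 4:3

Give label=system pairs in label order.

P=4:3, Q=root-2, R=silver ratio, S=root-3

Ratios: P ≈ 1.333; Q ≈ 1.412; R ≈ 2.425; S ≈ 1.728.
Targets: root-2 ≈ 1.414; silver ratio ≈ 2.414; root-3 ≈ 1.732; 4:3 ≈ 1.333.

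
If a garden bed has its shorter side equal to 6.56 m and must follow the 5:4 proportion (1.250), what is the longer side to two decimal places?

8.20 m

5:4 = 1.25000.
Longer side = 6.56 × 1.25000 ≈ 8.2000 → 8.20 m.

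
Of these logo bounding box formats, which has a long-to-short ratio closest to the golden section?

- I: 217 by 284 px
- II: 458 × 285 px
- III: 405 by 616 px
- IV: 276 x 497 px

II

Target golden ratio ≈ 1.618.
I: 1.309 (Δ0.309)  II: 1.607 (Δ0.011)  III: 1.521 (Δ0.097)  IV: 1.801 (Δ0.183)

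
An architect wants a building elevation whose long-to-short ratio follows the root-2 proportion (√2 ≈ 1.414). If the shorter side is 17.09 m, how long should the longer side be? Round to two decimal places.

root-2 ≈ 1.41421.
Longer side = 17.09 × 1.41421 ≈ 24.1688 → 24.17 m.

24.17 m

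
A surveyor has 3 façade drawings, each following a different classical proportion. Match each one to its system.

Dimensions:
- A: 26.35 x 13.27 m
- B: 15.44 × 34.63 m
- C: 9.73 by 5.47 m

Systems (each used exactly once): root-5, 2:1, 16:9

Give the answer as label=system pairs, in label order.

A=2:1, B=root-5, C=16:9

A = 26.35/13.27 ≈ 1.986 → 2:1 (2.000)
B = 34.63/15.44 ≈ 2.243 → root-5 (2.236)
C = 9.73/5.47 ≈ 1.779 → 16:9 (1.778)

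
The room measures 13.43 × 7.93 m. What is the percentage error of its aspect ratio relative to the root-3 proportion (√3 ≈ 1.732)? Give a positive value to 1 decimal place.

2.2%

Ratio = 13.43 / 7.93 ≈ 1.6936.
Ideal root-3 ≈ 1.7321. |1.6936 − 1.7321| / 1.7321 ≈ 2.22% → 2.2%.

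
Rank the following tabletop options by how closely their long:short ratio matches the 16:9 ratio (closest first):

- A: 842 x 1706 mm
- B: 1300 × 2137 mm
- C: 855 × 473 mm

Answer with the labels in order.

C, B, A

Ratios: A = 1706 / 842 ≈ 2.026; B = 2137 / 1300 ≈ 1.644; C = 855 / 473 ≈ 1.808.
|Δ from 1.778|: A 0.248; B 0.134; C 0.030.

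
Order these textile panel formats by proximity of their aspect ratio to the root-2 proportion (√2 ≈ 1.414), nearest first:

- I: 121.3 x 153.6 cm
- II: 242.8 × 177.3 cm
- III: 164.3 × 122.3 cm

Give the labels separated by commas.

II, III, I

Ratios: I = 153.6 / 121.3 ≈ 1.266; II = 242.8 / 177.3 ≈ 1.369; III = 164.3 / 122.3 ≈ 1.343.
|Δ from 1.414|: I 0.148; II 0.045; III 0.071.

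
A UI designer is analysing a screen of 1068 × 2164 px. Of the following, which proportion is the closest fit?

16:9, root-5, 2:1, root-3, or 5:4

2:1

2164/1068 ≈ 2.026. Nearest candidates are 2:1 (2.000, off by 0.026) and root-5 (2.236, off by 0.210).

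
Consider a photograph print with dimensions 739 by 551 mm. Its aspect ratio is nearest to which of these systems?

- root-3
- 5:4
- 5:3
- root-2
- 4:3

4:3

Ratio = 739 / 551 ≈ 1.341.
Distances: root-3 1.732 (Δ 0.391); 5:4 1.250 (Δ 0.091); 5:3 1.667 (Δ 0.326); root-2 1.414 (Δ 0.073); 4:3 1.333 (Δ 0.008).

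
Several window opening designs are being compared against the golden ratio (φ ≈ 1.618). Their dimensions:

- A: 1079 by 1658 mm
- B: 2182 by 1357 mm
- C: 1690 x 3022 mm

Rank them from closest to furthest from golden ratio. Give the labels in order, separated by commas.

B, A, C

A: 1658/1079 ≈ 1.537 → |1.537 − 1.618| = 0.081
B: 2182/1357 ≈ 1.608 → |1.608 − 1.618| = 0.010
C: 3022/1690 ≈ 1.788 → |1.788 − 1.618| = 0.170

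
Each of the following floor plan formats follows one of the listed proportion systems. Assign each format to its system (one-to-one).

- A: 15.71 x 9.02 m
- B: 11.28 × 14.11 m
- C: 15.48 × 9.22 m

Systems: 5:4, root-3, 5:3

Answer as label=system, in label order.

A=root-3, B=5:4, C=5:3

A = 15.71/9.02 ≈ 1.742 → root-3 (1.732)
B = 14.11/11.28 ≈ 1.251 → 5:4 (1.250)
C = 15.48/9.22 ≈ 1.679 → 5:3 (1.667)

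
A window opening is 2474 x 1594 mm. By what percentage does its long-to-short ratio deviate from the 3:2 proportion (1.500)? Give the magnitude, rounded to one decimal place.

3.5%

Ratio = 2474 / 1594 ≈ 1.5521.
Ideal 3:2 = 1.5000. |1.5521 − 1.5000| / 1.5000 ≈ 3.47% → 3.5%.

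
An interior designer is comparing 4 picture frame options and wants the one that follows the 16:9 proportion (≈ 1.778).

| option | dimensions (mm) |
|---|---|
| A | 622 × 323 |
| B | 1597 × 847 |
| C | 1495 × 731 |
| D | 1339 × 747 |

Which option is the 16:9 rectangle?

D

Ratios (long/short): A ≈ 1.926; B ≈ 1.885; C ≈ 2.045; D ≈ 1.793.
16:9 ≈ 1.778; option D is nearest (Δ 0.015).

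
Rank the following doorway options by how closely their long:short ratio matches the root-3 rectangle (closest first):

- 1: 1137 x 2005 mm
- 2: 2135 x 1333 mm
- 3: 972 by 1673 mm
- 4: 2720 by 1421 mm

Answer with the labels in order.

1: 2005/1137 ≈ 1.763 → |1.763 − 1.732| = 0.031
2: 2135/1333 ≈ 1.602 → |1.602 − 1.732| = 0.130
3: 1673/972 ≈ 1.721 → |1.721 − 1.732| = 0.011
4: 2720/1421 ≈ 1.914 → |1.914 − 1.732| = 0.182

3, 1, 2, 4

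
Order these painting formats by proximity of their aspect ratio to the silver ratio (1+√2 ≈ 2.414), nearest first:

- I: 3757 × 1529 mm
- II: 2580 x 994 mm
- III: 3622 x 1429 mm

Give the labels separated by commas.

I, III, II

Ratios: I = 3757 / 1529 ≈ 2.457; II = 2580 / 994 ≈ 2.596; III = 3622 / 1429 ≈ 2.535.
|Δ from 2.414|: I 0.043; II 0.182; III 0.121.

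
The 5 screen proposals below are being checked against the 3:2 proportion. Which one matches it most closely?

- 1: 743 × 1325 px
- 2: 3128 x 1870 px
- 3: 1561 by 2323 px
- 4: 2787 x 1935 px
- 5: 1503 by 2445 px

Target 3:2 ≈ 1.500.
1: 1.783 (Δ0.283)  2: 1.673 (Δ0.173)  3: 1.488 (Δ0.012)  4: 1.440 (Δ0.060)  5: 1.627 (Δ0.127)

3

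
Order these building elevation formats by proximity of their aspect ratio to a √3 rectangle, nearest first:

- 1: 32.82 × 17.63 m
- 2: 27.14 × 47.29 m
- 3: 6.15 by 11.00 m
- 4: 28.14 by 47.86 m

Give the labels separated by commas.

Ratios: 1 = 32.82 / 17.63 ≈ 1.862; 2 = 47.29 / 27.14 ≈ 1.742; 3 = 11.00 / 6.15 ≈ 1.789; 4 = 47.86 / 28.14 ≈ 1.701.
|Δ from 1.732|: 1 0.130; 2 0.010; 3 0.057; 4 0.031.

2, 4, 3, 1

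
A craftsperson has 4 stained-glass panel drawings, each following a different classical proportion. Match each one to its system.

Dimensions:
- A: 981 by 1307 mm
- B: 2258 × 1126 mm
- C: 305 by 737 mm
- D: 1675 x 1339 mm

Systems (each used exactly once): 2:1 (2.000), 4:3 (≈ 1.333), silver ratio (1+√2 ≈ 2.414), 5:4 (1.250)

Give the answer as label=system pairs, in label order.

A=4:3, B=2:1, C=silver ratio, D=5:4

Ratios: A ≈ 1.332; B ≈ 2.005; C ≈ 2.416; D ≈ 1.251.
Targets: 2:1 ≈ 2.000; 4:3 ≈ 1.333; silver ratio ≈ 2.414; 5:4 ≈ 1.250.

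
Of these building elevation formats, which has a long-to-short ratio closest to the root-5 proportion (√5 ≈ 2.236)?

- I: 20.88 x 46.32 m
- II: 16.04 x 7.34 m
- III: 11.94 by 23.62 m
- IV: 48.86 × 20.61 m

I

Target root-5 ≈ 2.236.
I: 2.218 (Δ0.018)  II: 2.185 (Δ0.051)  III: 1.978 (Δ0.258)  IV: 2.371 (Δ0.135)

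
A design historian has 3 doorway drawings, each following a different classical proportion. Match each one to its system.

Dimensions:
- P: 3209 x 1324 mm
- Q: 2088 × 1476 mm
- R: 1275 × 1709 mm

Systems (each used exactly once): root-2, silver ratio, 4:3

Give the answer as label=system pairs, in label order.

P=silver ratio, Q=root-2, R=4:3

Ratios: P ≈ 2.424; Q ≈ 1.415; R ≈ 1.340.
Targets: root-2 ≈ 1.414; silver ratio ≈ 2.414; 4:3 ≈ 1.333.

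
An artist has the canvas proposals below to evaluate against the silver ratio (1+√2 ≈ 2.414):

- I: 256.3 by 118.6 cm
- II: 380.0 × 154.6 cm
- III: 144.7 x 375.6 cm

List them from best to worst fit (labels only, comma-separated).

II, III, I

I: 256.3/118.6 ≈ 2.161 → |2.161 − 2.414| = 0.253
II: 380.0/154.6 ≈ 2.458 → |2.458 − 2.414| = 0.044
III: 375.6/144.7 ≈ 2.596 → |2.596 − 2.414| = 0.182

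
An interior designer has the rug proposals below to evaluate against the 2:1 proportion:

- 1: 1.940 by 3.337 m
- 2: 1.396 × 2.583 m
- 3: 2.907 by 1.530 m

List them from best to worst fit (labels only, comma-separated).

1: 3.337/1.940 ≈ 1.720 → |1.720 − 2.000| = 0.280
2: 2.583/1.396 ≈ 1.850 → |1.850 − 2.000| = 0.150
3: 2.907/1.530 ≈ 1.900 → |1.900 − 2.000| = 0.100

3, 2, 1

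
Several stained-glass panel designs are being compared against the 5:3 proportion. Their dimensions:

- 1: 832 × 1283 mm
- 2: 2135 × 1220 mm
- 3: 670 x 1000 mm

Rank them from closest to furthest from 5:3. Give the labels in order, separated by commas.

Ratios: 1 = 1283 / 832 ≈ 1.542; 2 = 2135 / 1220 ≈ 1.750; 3 = 1000 / 670 ≈ 1.493.
|Δ from 1.667|: 1 0.125; 2 0.083; 3 0.174.

2, 1, 3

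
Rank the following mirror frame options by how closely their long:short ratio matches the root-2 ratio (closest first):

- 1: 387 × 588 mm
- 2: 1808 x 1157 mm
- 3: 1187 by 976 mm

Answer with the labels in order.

1, 2, 3

Ratios: 1 = 588 / 387 ≈ 1.519; 2 = 1808 / 1157 ≈ 1.563; 3 = 1187 / 976 ≈ 1.216.
|Δ from 1.414|: 1 0.105; 2 0.149; 3 0.198.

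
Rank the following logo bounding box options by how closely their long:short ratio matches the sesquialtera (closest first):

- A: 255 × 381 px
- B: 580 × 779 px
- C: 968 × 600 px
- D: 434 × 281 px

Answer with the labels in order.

A, D, C, B

A: 381/255 ≈ 1.494 → |1.494 − 1.500| = 0.006
B: 779/580 ≈ 1.343 → |1.343 − 1.500| = 0.157
C: 968/600 ≈ 1.613 → |1.613 − 1.500| = 0.113
D: 434/281 ≈ 1.544 → |1.544 − 1.500| = 0.044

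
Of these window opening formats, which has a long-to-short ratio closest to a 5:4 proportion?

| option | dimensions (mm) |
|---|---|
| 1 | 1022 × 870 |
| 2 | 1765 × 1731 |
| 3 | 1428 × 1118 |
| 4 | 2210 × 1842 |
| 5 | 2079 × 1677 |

5

Target 5:4 ≈ 1.250.
1: 1.175 (Δ0.075)  2: 1.020 (Δ0.230)  3: 1.277 (Δ0.027)  4: 1.200 (Δ0.050)  5: 1.240 (Δ0.010)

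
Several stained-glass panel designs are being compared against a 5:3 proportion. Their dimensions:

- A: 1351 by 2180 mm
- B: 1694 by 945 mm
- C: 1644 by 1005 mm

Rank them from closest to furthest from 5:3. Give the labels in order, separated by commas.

Ratios: A = 2180 / 1351 ≈ 1.614; B = 1694 / 945 ≈ 1.793; C = 1644 / 1005 ≈ 1.636.
|Δ from 1.667|: A 0.053; B 0.126; C 0.031.

C, A, B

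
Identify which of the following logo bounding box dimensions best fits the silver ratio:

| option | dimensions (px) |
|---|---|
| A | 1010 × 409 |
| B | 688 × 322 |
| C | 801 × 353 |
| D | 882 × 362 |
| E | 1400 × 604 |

Ratios (long/short): A ≈ 2.469; B ≈ 2.137; C ≈ 2.269; D ≈ 2.436; E ≈ 2.318.
silver ratio ≈ 2.414; option D is nearest (Δ 0.022).

D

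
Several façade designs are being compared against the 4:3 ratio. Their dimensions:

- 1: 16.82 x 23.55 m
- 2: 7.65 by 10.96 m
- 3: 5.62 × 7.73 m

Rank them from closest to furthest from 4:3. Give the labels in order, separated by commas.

3, 1, 2

1: 23.55/16.82 ≈ 1.400 → |1.400 − 1.333| = 0.067
2: 10.96/7.65 ≈ 1.433 → |1.433 − 1.333| = 0.100
3: 7.73/5.62 ≈ 1.375 → |1.375 − 1.333| = 0.042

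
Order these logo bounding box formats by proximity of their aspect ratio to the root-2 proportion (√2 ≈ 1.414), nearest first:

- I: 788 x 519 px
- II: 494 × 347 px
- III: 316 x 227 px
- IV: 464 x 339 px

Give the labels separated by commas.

I: 788/519 ≈ 1.518 → |1.518 − 1.414| = 0.104
II: 494/347 ≈ 1.424 → |1.424 − 1.414| = 0.010
III: 316/227 ≈ 1.392 → |1.392 − 1.414| = 0.022
IV: 464/339 ≈ 1.369 → |1.369 − 1.414| = 0.045

II, III, IV, I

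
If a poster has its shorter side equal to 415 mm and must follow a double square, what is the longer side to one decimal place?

2:1 = 2.00000.
Longer side = 415 × 2.00000 ≈ 830.000 → 830.0 mm.

830.0 mm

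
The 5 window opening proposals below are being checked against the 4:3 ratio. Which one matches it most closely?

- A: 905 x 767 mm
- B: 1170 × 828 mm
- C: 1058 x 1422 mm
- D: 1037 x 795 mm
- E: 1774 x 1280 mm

C

Ratios (long/short): A ≈ 1.180; B ≈ 1.413; C ≈ 1.344; D ≈ 1.304; E ≈ 1.386.
4:3 ≈ 1.333; option C is nearest (Δ 0.011).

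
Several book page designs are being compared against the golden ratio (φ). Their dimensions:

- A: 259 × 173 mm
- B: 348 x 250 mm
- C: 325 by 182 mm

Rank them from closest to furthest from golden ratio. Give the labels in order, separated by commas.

A, C, B

A: 259/173 ≈ 1.497 → |1.497 − 1.618| = 0.121
B: 348/250 ≈ 1.392 → |1.392 − 1.618| = 0.226
C: 325/182 ≈ 1.786 → |1.786 − 1.618| = 0.168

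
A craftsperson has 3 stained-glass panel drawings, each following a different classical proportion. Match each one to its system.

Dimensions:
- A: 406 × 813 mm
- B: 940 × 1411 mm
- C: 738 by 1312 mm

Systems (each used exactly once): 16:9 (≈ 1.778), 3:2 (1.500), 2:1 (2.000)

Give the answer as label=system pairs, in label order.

A = 813/406 ≈ 2.002 → 2:1 (2.000)
B = 1411/940 ≈ 1.501 → 3:2 (1.500)
C = 1312/738 ≈ 1.778 → 16:9 (1.778)

A=2:1, B=3:2, C=16:9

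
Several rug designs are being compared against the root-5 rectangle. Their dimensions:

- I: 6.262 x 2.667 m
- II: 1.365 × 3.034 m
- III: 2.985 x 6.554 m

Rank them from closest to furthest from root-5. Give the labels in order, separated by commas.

II, III, I

Ratios: I = 6.262 / 2.667 ≈ 2.348; II = 3.034 / 1.365 ≈ 2.223; III = 6.554 / 2.985 ≈ 2.196.
|Δ from 2.236|: I 0.112; II 0.013; III 0.040.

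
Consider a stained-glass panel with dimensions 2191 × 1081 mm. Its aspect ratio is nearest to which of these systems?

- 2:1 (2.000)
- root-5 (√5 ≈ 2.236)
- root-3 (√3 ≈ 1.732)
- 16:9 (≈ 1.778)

2:1

2191/1081 ≈ 2.027. Nearest candidates are 2:1 (2.000, off by 0.027) and root-5 (2.236, off by 0.209).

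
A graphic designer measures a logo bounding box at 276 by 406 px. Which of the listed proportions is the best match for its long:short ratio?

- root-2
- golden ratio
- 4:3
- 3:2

3:2

406/276 ≈ 1.471. Nearest candidates are 3:2 (1.500, off by 0.029) and root-2 (1.414, off by 0.057).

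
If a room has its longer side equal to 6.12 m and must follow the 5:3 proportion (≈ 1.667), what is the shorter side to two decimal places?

5:3 ≈ 1.66667.
Shorter side = 6.12 ÷ 1.66667 ≈ 3.6720 → 3.67 m.

3.67 m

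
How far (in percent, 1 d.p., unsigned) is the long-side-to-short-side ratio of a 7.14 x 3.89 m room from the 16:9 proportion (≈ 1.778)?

Ratio = 7.14 / 3.89 ≈ 1.8355.
Ideal 16:9 ≈ 1.7778. |1.8355 − 1.7778| / 1.7778 ≈ 3.25% → 3.2%.

3.2%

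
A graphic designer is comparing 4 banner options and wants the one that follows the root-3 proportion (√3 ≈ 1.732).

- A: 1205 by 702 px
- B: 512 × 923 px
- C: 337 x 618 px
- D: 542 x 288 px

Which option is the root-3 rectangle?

Target root-3 ≈ 1.732.
A: 1.717 (Δ0.015)  B: 1.803 (Δ0.071)  C: 1.834 (Δ0.102)  D: 1.882 (Δ0.150)

A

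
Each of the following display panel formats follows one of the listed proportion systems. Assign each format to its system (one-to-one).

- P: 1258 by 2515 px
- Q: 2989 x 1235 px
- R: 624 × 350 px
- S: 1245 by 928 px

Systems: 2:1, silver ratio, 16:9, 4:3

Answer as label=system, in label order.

P=2:1, Q=silver ratio, R=16:9, S=4:3

P = 2515/1258 ≈ 1.999 → 2:1 (2.000)
Q = 2989/1235 ≈ 2.420 → silver ratio (2.414)
R = 624/350 ≈ 1.783 → 16:9 (1.778)
S = 1245/928 ≈ 1.342 → 4:3 (1.333)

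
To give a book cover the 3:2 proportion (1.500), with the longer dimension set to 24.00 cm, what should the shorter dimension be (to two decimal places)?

16.00 cm

3:2 = 1.50000.
Shorter side = 24.00 ÷ 1.50000 ≈ 16.0000 → 16.00 cm.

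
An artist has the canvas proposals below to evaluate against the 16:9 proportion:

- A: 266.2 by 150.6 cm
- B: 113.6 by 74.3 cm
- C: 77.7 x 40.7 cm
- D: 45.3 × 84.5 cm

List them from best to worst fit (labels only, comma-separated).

Ratios: A = 266.2 / 150.6 ≈ 1.768; B = 113.6 / 74.3 ≈ 1.529; C = 77.7 / 40.7 ≈ 1.909; D = 84.5 / 45.3 ≈ 1.865.
|Δ from 1.778|: A 0.010; B 0.249; C 0.131; D 0.087.

A, D, C, B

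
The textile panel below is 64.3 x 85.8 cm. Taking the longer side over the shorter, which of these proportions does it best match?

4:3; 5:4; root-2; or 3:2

Ratio = 85.8 / 64.3 ≈ 1.334.
Distances: 4:3 1.333 (Δ 0.001); 5:4 1.250 (Δ 0.084); root-2 1.414 (Δ 0.080); 3:2 1.500 (Δ 0.166).

4:3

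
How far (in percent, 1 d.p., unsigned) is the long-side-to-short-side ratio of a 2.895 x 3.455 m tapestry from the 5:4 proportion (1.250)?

Ratio = 3.455 / 2.895 ≈ 1.1934.
Ideal 5:4 = 1.2500. |1.1934 − 1.2500| / 1.2500 ≈ 4.53% → 4.5%.

4.5%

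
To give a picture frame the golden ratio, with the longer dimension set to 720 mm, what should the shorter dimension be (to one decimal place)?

golden ratio ≈ 1.61803.
Shorter side = 720 ÷ 1.61803 ≈ 444.986 → 445.0 mm.

445.0 mm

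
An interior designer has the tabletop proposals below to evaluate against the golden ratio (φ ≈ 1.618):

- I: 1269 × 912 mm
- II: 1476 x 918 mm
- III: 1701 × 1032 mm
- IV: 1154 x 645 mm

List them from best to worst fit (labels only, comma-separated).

II, III, IV, I

I: 1269/912 ≈ 1.391 → |1.391 − 1.618| = 0.227
II: 1476/918 ≈ 1.608 → |1.608 − 1.618| = 0.010
III: 1701/1032 ≈ 1.648 → |1.648 − 1.618| = 0.030
IV: 1154/645 ≈ 1.789 → |1.789 − 1.618| = 0.171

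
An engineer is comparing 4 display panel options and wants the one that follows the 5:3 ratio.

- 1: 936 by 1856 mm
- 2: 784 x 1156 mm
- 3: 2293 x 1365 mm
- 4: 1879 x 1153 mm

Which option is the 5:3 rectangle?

3

Target 5:3 ≈ 1.667.
1: 1.983 (Δ0.316)  2: 1.474 (Δ0.193)  3: 1.680 (Δ0.013)  4: 1.630 (Δ0.037)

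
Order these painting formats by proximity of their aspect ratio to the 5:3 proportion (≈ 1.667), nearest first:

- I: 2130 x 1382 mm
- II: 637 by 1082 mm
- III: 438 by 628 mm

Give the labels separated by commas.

Ratios: I = 2130 / 1382 ≈ 1.541; II = 1082 / 637 ≈ 1.699; III = 628 / 438 ≈ 1.434.
|Δ from 1.667|: I 0.126; II 0.032; III 0.233.

II, I, III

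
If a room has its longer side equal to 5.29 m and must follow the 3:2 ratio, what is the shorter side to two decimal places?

3.53 m

3:2 = 1.50000.
Shorter side = 5.29 ÷ 1.50000 ≈ 3.5267 → 3.53 m.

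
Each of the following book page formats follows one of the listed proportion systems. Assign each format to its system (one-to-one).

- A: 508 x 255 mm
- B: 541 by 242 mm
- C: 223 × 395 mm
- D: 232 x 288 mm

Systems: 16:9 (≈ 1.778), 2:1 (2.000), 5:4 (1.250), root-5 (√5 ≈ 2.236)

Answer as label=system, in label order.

A=2:1, B=root-5, C=16:9, D=5:4

Ratios: A ≈ 1.992; B ≈ 2.236; C ≈ 1.771; D ≈ 1.241.
Targets: 16:9 ≈ 1.778; 2:1 ≈ 2.000; 5:4 ≈ 1.250; root-5 ≈ 2.236.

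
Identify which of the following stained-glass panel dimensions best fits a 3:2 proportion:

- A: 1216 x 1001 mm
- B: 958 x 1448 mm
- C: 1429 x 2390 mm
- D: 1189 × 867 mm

B

Ratios (long/short): A ≈ 1.215; B ≈ 1.511; C ≈ 1.672; D ≈ 1.371.
3:2 ≈ 1.500; option B is nearest (Δ 0.011).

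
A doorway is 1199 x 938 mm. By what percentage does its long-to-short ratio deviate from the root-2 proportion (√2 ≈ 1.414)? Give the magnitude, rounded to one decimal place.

9.6%

Ratio = 1199 / 938 ≈ 1.2783.
Ideal root-2 ≈ 1.4142. |1.2783 − 1.4142| / 1.4142 ≈ 9.61% → 9.6%.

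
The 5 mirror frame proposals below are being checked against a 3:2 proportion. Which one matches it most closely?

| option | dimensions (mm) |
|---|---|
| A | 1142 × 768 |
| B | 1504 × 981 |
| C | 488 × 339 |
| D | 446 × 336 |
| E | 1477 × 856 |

Ratios (long/short): A ≈ 1.487; B ≈ 1.533; C ≈ 1.440; D ≈ 1.327; E ≈ 1.725.
3:2 ≈ 1.500; option A is nearest (Δ 0.013).

A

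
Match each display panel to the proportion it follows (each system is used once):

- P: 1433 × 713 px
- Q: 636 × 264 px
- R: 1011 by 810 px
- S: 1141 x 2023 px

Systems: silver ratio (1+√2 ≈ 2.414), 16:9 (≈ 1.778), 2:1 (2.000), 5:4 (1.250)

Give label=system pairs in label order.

Ratios: P ≈ 2.010; Q ≈ 2.409; R ≈ 1.248; S ≈ 1.773.
Targets: silver ratio ≈ 2.414; 16:9 ≈ 1.778; 2:1 ≈ 2.000; 5:4 ≈ 1.250.

P=2:1, Q=silver ratio, R=5:4, S=16:9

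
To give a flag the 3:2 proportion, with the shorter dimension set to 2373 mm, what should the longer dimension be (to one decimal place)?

3559.5 mm

3:2 = 1.50000.
Longer side = 2373 × 1.50000 ≈ 3559.500 → 3559.5 mm.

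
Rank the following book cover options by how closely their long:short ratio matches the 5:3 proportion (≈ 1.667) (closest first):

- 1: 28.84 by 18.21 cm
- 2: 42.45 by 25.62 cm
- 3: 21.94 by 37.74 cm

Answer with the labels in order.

Ratios: 1 = 28.84 / 18.21 ≈ 1.584; 2 = 42.45 / 25.62 ≈ 1.657; 3 = 37.74 / 21.94 ≈ 1.720.
|Δ from 1.667|: 1 0.083; 2 0.010; 3 0.053.

2, 3, 1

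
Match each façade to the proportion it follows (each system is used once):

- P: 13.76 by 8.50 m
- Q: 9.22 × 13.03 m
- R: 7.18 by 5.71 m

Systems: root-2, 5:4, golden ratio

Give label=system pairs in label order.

P=golden ratio, Q=root-2, R=5:4

Ratios: P ≈ 1.619; Q ≈ 1.413; R ≈ 1.257.
Targets: root-2 ≈ 1.414; 5:4 ≈ 1.250; golden ratio ≈ 1.618.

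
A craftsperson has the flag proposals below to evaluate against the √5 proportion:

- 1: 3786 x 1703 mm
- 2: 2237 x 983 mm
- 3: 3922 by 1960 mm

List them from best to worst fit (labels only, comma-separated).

Ratios: 1 = 3786 / 1703 ≈ 2.223; 2 = 2237 / 983 ≈ 2.276; 3 = 3922 / 1960 ≈ 2.001.
|Δ from 2.236|: 1 0.013; 2 0.040; 3 0.235.

1, 2, 3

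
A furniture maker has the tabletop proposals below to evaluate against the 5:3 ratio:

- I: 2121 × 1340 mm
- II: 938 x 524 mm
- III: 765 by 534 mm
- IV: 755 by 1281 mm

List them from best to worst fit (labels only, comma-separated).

I: 2121/1340 ≈ 1.583 → |1.583 − 1.667| = 0.084
II: 938/524 ≈ 1.790 → |1.790 − 1.667| = 0.123
III: 765/534 ≈ 1.433 → |1.433 − 1.667| = 0.234
IV: 1281/755 ≈ 1.697 → |1.697 − 1.667| = 0.030

IV, I, II, III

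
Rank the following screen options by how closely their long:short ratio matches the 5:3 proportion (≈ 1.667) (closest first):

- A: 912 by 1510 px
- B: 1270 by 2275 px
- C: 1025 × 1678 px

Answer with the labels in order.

A, C, B

A: 1510/912 ≈ 1.656 → |1.656 − 1.667| = 0.011
B: 2275/1270 ≈ 1.791 → |1.791 − 1.667| = 0.124
C: 1678/1025 ≈ 1.637 → |1.637 − 1.667| = 0.030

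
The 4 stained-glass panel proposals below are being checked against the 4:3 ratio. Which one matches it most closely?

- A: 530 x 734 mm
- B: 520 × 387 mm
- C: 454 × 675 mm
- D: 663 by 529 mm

B

Ratios (long/short): A ≈ 1.385; B ≈ 1.344; C ≈ 1.487; D ≈ 1.253.
4:3 ≈ 1.333; option B is nearest (Δ 0.011).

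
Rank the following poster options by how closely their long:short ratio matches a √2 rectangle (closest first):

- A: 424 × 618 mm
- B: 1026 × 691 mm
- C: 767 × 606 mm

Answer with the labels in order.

A, B, C

Ratios: A = 618 / 424 ≈ 1.458; B = 1026 / 691 ≈ 1.485; C = 767 / 606 ≈ 1.266.
|Δ from 1.414|: A 0.044; B 0.071; C 0.148.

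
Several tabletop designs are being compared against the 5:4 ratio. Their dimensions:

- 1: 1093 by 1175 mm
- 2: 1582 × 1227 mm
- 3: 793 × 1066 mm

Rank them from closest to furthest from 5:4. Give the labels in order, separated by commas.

Ratios: 1 = 1175 / 1093 ≈ 1.075; 2 = 1582 / 1227 ≈ 1.289; 3 = 1066 / 793 ≈ 1.344.
|Δ from 1.250|: 1 0.175; 2 0.039; 3 0.094.

2, 3, 1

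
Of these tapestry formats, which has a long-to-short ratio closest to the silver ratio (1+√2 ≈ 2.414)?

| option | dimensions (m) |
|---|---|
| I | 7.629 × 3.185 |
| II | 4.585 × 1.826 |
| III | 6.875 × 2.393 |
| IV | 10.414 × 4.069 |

I

Target silver ratio ≈ 2.414.
I: 2.395 (Δ0.019)  II: 2.511 (Δ0.097)  III: 2.873 (Δ0.459)  IV: 2.559 (Δ0.145)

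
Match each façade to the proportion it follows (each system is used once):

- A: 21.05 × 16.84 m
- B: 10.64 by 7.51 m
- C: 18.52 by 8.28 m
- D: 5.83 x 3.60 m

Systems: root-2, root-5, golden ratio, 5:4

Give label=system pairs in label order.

A=5:4, B=root-2, C=root-5, D=golden ratio

A = 21.05/16.84 ≈ 1.250 → 5:4 (1.250)
B = 10.64/7.51 ≈ 1.417 → root-2 (1.414)
C = 18.52/8.28 ≈ 2.237 → root-5 (2.236)
D = 5.83/3.60 ≈ 1.619 → golden ratio (1.618)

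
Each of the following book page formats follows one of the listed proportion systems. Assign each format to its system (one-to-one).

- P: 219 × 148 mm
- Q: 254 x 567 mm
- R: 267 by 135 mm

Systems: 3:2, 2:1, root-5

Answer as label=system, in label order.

P=3:2, Q=root-5, R=2:1

P = 219/148 ≈ 1.480 → 3:2 (1.500)
Q = 567/254 ≈ 2.232 → root-5 (2.236)
R = 267/135 ≈ 1.978 → 2:1 (2.000)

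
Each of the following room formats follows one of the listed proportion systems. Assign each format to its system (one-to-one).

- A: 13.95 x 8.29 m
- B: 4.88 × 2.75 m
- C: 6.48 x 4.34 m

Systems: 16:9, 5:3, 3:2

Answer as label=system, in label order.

A=5:3, B=16:9, C=3:2

A = 13.95/8.29 ≈ 1.683 → 5:3 (1.667)
B = 4.88/2.75 ≈ 1.775 → 16:9 (1.778)
C = 6.48/4.34 ≈ 1.493 → 3:2 (1.500)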